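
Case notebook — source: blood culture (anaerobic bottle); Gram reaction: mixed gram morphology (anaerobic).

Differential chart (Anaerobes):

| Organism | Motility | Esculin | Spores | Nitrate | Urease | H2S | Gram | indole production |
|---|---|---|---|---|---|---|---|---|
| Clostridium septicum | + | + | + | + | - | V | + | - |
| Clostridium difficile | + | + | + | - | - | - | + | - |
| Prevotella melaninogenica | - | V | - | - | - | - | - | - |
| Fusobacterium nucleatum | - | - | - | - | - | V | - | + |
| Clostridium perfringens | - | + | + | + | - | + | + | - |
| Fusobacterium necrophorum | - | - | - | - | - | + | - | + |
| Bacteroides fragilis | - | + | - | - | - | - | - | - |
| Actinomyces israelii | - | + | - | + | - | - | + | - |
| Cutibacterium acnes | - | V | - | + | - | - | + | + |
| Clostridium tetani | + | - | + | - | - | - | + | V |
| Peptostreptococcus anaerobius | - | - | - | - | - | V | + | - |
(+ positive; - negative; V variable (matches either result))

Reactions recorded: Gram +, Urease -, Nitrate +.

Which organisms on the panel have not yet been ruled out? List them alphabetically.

Gram +: excludes Prevotella melaninogenica, Fusobacterium nucleatum, Fusobacterium necrophorum, Bacteroides fragilis — 7 left.
Nitrate +: excludes Clostridium difficile, Clostridium tetani, Peptostreptococcus anaerobius — 4 left.
Urease -: all 4 remaining candidates are consistent.

Actinomyces israelii, Clostridium perfringens, Clostridium septicum, Cutibacterium acnes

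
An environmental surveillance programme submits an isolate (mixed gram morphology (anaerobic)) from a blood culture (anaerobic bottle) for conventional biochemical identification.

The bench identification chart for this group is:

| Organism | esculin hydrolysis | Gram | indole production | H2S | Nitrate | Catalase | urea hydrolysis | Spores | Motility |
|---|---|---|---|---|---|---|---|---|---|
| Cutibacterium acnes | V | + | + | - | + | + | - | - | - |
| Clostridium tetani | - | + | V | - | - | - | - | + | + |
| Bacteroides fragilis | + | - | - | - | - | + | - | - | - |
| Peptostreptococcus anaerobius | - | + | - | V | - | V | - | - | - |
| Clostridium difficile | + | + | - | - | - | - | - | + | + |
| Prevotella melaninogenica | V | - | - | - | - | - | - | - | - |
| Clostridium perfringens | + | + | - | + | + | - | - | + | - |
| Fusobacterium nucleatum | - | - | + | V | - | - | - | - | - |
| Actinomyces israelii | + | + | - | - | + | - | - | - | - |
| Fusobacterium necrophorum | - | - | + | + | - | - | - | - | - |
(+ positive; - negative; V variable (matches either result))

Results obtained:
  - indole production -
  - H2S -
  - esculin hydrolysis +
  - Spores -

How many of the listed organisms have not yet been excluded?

3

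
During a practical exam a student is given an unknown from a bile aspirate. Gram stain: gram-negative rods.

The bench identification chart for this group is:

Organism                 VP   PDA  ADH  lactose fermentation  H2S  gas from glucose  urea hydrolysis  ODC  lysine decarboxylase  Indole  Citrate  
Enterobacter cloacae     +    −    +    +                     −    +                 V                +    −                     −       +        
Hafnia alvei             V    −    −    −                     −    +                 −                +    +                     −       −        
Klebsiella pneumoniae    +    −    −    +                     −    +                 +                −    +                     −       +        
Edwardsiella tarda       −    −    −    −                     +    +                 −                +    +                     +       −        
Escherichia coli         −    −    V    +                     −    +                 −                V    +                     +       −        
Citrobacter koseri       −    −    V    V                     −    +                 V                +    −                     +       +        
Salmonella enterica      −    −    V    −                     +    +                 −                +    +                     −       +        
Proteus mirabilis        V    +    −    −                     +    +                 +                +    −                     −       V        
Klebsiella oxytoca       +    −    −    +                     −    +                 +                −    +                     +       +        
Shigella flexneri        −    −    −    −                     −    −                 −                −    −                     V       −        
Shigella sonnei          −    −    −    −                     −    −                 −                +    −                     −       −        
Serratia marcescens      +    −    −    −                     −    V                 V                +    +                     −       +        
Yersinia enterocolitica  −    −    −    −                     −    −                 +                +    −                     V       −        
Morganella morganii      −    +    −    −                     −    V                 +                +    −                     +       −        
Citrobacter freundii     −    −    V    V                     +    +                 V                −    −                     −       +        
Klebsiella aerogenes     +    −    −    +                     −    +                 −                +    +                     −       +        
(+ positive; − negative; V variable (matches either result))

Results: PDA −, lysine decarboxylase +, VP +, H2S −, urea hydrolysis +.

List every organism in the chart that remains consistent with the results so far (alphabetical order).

VP +: excludes 9 organisms — 7 left.
lysine decarboxylase +: excludes Enterobacter cloacae, Proteus mirabilis — 5 left.
PDA −: all 5 remaining candidates are consistent.
H2S −: all 5 remaining candidates are consistent.
urea hydrolysis +: excludes Hafnia alvei, Klebsiella aerogenes — 3 left.

Klebsiella oxytoca, Klebsiella pneumoniae, Serratia marcescens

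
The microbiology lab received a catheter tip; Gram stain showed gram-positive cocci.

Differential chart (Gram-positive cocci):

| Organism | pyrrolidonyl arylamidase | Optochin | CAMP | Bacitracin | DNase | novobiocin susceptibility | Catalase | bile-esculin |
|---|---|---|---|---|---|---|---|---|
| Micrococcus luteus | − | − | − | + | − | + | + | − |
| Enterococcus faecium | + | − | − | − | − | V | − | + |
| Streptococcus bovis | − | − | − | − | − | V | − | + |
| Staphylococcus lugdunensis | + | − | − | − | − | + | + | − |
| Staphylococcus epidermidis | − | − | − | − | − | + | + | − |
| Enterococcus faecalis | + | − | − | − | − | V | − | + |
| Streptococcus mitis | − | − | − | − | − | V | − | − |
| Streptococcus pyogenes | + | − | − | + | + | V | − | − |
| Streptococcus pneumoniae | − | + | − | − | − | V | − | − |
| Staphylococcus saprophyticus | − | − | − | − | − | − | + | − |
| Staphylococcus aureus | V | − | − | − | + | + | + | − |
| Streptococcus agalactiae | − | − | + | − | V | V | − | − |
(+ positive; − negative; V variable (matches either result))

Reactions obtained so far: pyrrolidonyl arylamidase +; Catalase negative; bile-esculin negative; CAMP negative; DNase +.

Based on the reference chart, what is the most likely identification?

Streptococcus pyogenes

DNase +: excludes 9 organisms — 3 left.
pyrrolidonyl arylamidase +: excludes Streptococcus agalactiae — 2 left.
bile-esculin −: all 2 remaining candidates are consistent.
Catalase −: excludes Staphylococcus aureus — 1 left.
CAMP −: the one remaining candidate is consistent.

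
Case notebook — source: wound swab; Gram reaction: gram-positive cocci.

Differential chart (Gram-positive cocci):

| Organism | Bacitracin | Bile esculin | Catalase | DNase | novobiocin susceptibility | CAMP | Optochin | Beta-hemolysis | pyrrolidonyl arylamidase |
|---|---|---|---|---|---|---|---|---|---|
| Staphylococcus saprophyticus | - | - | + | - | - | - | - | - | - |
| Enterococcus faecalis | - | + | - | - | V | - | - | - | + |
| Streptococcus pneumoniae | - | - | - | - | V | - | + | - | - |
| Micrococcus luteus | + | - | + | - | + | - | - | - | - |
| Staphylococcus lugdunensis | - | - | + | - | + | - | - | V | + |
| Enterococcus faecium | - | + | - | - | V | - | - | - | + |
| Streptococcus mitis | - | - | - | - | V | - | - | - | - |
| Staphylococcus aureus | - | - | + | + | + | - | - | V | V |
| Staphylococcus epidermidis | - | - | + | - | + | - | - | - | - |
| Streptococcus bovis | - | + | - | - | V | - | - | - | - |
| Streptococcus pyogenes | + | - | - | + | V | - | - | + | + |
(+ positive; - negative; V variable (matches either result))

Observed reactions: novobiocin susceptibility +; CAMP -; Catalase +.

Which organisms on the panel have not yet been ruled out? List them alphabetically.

novobiocin susceptibility +: excludes Staphylococcus saprophyticus — 10 left.
CAMP -: all 10 remaining candidates are consistent.
Catalase +: excludes 6 organisms — 4 left.

Micrococcus luteus, Staphylococcus aureus, Staphylococcus epidermidis, Staphylococcus lugdunensis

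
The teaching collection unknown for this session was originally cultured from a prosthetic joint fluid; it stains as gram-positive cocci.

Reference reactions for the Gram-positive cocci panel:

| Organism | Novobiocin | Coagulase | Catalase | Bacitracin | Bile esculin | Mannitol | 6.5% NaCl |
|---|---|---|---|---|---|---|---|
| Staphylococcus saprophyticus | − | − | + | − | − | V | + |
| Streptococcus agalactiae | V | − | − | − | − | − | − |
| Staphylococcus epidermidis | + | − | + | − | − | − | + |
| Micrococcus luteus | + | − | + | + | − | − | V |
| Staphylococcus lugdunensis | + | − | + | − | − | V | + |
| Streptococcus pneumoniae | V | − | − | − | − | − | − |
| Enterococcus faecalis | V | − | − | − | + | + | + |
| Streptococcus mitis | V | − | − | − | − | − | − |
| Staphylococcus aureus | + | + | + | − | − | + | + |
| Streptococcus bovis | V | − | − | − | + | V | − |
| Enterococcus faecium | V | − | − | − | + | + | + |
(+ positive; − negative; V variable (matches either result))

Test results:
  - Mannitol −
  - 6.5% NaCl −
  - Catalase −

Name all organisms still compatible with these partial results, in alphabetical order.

Streptococcus agalactiae, Streptococcus bovis, Streptococcus mitis, Streptococcus pneumoniae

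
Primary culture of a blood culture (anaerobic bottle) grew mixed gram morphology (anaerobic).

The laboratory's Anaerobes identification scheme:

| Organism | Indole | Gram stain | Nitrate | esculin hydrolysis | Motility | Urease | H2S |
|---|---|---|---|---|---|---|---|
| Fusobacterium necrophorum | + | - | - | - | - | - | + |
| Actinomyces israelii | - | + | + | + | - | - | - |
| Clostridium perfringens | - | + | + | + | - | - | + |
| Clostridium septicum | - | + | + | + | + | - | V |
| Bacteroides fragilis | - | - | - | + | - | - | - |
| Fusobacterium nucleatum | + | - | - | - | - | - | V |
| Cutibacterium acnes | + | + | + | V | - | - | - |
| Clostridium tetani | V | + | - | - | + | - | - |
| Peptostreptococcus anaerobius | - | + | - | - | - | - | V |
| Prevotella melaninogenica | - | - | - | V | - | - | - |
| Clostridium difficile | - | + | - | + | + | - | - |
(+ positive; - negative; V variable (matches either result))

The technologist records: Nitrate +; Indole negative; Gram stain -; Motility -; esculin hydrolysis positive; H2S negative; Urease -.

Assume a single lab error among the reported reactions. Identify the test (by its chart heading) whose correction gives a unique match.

Gram stain

As reported, no row in the chart matches all 7 reactions.
Reversing esculin hydrolysis → still no organism matches.
Reversing Nitrate → 2 organisms match (not unique).
Reversing Urease → still no organism matches.
Reversing H2S → still no organism matches.
Reversing Gram stain (to +) → unique match: Actinomyces israelii.
Reversing Indole → still no organism matches.
Reversing Motility → still no organism matches.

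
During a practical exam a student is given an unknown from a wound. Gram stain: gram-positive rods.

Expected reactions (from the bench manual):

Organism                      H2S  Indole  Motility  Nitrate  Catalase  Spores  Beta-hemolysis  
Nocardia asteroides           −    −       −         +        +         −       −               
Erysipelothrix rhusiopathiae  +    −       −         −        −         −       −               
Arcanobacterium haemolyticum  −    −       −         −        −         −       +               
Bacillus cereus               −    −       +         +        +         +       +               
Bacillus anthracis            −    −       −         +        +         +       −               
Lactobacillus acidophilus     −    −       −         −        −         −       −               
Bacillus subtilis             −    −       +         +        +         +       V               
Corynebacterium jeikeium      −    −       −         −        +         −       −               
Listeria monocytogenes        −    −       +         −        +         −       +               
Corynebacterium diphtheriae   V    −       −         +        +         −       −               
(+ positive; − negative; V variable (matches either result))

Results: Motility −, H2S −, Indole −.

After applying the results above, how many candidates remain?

6

Motility −: excludes Bacillus cereus, Bacillus subtilis, Listeria monocytogenes — 7 left.
H2S −: excludes Erysipelothrix rhusiopathiae — 6 left.
Indole −: all 6 remaining candidates are consistent.
Still consistent: Arcanobacterium haemolyticum, Bacillus anthracis, Corynebacterium diphtheriae, Corynebacterium jeikeium, Lactobacillus acidophilus, Nocardia asteroides.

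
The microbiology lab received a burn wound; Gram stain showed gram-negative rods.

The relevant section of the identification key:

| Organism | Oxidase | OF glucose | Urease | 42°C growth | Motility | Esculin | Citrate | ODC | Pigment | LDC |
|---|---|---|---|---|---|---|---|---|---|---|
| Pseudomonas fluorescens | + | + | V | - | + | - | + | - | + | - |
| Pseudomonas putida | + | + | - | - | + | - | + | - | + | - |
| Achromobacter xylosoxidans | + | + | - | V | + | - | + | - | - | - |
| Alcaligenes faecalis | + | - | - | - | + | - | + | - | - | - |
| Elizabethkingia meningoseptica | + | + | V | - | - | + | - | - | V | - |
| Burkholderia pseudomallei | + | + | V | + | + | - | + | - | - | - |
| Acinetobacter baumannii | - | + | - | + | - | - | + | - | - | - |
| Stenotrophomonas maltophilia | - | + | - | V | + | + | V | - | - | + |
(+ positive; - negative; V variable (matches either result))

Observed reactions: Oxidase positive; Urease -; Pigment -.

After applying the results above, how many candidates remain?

4

Oxidase +: excludes Acinetobacter baumannii, Stenotrophomonas maltophilia — 6 left.
Urease -: all 6 remaining candidates are consistent.
Pigment -: excludes Pseudomonas fluorescens, Pseudomonas putida — 4 left.
Still consistent: Achromobacter xylosoxidans, Alcaligenes faecalis, Burkholderia pseudomallei, Elizabethkingia meningoseptica.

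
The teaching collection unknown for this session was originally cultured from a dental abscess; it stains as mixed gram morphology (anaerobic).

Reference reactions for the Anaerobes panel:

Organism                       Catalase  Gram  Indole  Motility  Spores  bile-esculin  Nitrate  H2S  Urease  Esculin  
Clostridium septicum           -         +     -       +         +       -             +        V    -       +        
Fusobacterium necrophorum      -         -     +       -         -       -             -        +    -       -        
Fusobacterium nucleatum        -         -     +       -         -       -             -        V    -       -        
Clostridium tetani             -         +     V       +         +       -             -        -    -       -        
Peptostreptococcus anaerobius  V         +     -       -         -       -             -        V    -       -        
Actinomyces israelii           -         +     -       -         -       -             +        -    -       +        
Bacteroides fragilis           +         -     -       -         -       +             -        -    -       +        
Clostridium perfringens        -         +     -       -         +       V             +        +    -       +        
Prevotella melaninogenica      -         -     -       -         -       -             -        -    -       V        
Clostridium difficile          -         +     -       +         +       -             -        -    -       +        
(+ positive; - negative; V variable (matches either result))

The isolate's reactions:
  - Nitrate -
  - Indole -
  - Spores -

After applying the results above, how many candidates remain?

3

Indole -: excludes Fusobacterium necrophorum, Fusobacterium nucleatum — 8 left.
Nitrate -: excludes Clostridium septicum, Actinomyces israelii, Clostridium perfringens — 5 left.
Spores -: excludes Clostridium tetani, Clostridium difficile — 3 left.
Still consistent: Bacteroides fragilis, Peptostreptococcus anaerobius, Prevotella melaninogenica.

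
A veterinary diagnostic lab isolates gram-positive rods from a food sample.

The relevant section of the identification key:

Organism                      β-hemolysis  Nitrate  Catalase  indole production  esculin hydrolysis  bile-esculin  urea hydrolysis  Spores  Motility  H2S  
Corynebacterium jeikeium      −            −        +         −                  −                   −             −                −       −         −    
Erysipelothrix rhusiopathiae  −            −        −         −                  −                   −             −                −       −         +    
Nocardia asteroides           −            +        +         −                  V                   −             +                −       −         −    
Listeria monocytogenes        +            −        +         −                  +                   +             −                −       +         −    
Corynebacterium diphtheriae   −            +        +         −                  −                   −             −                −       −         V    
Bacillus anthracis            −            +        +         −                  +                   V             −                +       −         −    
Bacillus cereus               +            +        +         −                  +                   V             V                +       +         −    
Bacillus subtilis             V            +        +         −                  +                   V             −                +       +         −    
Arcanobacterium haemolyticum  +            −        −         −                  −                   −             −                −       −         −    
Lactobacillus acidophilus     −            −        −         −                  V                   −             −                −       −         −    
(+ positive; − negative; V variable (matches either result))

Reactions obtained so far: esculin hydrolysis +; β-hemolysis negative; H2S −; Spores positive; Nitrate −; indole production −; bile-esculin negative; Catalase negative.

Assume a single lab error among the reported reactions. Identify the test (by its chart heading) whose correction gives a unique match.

Spores

As reported, no row in the chart matches all 8 reactions.
Reversing esculin hydrolysis → still no organism matches.
Reversing Spores (to −) → unique match: Lactobacillus acidophilus.
Reversing Nitrate → still no organism matches.
Reversing H2S → still no organism matches.
Reversing bile-esculin → still no organism matches.
Reversing Catalase → still no organism matches.
Reversing β-hemolysis → still no organism matches.
Reversing indole production → still no organism matches.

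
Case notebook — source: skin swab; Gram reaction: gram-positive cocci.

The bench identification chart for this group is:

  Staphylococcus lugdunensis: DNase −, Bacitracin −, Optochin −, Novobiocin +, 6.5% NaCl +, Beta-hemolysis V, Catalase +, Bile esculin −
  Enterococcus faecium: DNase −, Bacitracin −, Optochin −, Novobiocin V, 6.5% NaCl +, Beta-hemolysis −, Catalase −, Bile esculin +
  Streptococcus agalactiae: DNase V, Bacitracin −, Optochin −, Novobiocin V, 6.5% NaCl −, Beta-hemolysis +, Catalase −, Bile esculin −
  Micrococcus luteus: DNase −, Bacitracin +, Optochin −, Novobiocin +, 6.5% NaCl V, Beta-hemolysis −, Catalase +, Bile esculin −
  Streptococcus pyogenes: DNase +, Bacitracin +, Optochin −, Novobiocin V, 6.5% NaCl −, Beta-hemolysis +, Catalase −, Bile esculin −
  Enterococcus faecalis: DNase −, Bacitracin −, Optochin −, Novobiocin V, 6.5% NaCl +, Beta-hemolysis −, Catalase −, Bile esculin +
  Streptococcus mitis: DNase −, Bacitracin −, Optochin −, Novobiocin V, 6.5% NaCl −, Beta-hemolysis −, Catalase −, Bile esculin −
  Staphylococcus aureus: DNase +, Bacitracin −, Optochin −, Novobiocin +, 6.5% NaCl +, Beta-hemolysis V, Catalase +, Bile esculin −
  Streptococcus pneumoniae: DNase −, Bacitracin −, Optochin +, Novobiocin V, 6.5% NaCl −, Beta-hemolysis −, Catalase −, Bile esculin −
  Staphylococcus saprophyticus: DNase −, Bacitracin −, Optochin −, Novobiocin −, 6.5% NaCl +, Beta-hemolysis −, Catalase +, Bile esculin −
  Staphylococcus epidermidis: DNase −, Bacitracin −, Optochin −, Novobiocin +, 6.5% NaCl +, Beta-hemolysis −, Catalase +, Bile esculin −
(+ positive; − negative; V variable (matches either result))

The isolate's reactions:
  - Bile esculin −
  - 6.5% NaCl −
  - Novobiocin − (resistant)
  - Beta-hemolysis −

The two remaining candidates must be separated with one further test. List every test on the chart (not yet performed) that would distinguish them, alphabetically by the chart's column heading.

Bile esculin −: excludes Enterococcus faecium, Enterococcus faecalis — 9 left.
Novobiocin −: excludes Staphylococcus lugdunensis, Micrococcus luteus, Staphylococcus aureus, Staphylococcus epidermidis — 5 left.
Beta-hemolysis −: excludes Streptococcus agalactiae, Streptococcus pyogenes — 3 left.
6.5% NaCl −: excludes Staphylococcus saprophyticus — 2 left.
Two candidates remain: Streptococcus mitis and Streptococcus pneumoniae.
  DNase: − vs − — same for both, does not separate.
  Bacitracin: − vs − — same for both, does not separate.
  Optochin: Streptococcus mitis −, Streptococcus pneumoniae + — discriminates.
  Catalase: − vs − — same for both, does not separate.

Optochin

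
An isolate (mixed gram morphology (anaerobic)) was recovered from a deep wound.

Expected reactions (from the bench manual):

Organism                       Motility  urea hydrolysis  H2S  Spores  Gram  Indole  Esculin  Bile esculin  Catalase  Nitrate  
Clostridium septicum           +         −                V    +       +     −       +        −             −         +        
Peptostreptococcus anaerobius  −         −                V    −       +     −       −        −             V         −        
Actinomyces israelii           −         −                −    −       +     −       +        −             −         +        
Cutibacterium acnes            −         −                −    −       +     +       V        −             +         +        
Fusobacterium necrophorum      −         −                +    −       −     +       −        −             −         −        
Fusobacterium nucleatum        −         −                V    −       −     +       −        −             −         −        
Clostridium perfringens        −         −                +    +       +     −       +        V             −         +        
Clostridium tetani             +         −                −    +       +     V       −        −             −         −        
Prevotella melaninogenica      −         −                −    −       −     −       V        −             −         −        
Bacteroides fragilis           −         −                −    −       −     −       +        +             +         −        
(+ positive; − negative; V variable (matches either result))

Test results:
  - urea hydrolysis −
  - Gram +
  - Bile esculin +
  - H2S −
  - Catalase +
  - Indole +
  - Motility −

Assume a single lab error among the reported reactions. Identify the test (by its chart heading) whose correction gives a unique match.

As reported, no row in the chart matches all 7 reactions.
Reversing Gram → still no organism matches.
Reversing Indole → still no organism matches.
Reversing Catalase → still no organism matches.
Reversing Motility → still no organism matches.
Reversing urea hydrolysis → still no organism matches.
Reversing H2S → still no organism matches.
Reversing Bile esculin (to −) → unique match: Cutibacterium acnes.

Bile esculin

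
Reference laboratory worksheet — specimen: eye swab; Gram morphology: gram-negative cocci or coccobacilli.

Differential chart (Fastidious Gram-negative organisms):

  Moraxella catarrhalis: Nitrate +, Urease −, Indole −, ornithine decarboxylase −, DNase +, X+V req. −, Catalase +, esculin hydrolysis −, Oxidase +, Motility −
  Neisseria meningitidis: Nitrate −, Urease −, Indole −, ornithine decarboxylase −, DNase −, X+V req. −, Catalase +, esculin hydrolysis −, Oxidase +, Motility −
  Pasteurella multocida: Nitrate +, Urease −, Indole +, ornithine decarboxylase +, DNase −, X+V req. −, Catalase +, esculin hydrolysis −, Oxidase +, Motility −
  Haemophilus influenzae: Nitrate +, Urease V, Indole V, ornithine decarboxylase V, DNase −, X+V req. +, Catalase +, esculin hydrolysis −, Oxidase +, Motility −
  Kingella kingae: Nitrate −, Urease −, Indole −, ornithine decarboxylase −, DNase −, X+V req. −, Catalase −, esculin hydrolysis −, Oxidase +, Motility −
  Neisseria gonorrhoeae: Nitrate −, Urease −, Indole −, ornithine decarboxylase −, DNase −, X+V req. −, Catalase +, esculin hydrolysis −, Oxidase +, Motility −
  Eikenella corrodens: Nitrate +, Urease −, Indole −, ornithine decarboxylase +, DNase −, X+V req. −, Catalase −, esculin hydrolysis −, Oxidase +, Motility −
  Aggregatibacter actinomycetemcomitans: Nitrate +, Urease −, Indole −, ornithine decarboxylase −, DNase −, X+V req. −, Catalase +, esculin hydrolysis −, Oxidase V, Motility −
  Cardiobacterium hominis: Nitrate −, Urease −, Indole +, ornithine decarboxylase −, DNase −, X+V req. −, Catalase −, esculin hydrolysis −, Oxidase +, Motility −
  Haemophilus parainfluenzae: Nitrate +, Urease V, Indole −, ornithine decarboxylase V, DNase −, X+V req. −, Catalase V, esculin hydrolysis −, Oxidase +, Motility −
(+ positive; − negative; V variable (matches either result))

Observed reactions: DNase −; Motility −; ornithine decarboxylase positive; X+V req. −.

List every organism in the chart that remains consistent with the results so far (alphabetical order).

Motility −: all 10 remaining candidates are consistent.
X+V req. −: excludes Haemophilus influenzae — 9 left.
DNase −: excludes Moraxella catarrhalis — 8 left.
ornithine decarboxylase +: excludes 5 organisms — 3 left.

Eikenella corrodens, Haemophilus parainfluenzae, Pasteurella multocida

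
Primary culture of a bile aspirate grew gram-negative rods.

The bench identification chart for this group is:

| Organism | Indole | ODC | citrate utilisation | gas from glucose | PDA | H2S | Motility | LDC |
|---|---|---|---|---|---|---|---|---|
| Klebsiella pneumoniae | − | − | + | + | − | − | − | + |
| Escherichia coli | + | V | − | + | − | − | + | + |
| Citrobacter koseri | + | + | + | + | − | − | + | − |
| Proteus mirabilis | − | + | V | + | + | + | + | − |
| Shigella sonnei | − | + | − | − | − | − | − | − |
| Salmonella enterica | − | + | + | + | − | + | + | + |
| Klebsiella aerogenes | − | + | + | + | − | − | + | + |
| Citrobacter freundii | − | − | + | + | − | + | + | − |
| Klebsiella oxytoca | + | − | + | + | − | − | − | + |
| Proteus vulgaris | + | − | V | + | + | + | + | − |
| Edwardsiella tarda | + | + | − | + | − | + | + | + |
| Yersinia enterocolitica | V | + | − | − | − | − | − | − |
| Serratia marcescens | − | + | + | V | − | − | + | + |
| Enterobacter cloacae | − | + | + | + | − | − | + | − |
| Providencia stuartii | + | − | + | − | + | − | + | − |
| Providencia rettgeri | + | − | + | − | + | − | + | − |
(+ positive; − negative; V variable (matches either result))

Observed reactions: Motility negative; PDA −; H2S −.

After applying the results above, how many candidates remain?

Motility −: excludes 12 organisms — 4 left.
H2S −: all 4 remaining candidates are consistent.
PDA −: all 4 remaining candidates are consistent.
Still consistent: Klebsiella oxytoca, Klebsiella pneumoniae, Shigella sonnei, Yersinia enterocolitica.

4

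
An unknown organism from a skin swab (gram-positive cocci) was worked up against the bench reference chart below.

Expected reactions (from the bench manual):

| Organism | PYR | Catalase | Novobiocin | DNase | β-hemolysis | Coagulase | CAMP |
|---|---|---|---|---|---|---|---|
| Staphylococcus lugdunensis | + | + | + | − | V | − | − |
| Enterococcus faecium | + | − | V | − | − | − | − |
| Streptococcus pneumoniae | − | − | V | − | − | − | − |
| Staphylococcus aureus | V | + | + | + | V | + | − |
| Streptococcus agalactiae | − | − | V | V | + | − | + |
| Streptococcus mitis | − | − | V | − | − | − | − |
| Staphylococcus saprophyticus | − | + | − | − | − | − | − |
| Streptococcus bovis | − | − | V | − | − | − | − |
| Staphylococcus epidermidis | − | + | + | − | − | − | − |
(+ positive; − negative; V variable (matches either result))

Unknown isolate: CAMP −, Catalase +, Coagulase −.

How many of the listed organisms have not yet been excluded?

3

Coagulase −: excludes Staphylococcus aureus — 8 left.
CAMP −: excludes Streptococcus agalactiae — 7 left.
Catalase +: excludes Enterococcus faecium, Streptococcus pneumoniae, Streptococcus mitis, Streptococcus bovis — 3 left.
Still consistent: Staphylococcus epidermidis, Staphylococcus lugdunensis, Staphylococcus saprophyticus.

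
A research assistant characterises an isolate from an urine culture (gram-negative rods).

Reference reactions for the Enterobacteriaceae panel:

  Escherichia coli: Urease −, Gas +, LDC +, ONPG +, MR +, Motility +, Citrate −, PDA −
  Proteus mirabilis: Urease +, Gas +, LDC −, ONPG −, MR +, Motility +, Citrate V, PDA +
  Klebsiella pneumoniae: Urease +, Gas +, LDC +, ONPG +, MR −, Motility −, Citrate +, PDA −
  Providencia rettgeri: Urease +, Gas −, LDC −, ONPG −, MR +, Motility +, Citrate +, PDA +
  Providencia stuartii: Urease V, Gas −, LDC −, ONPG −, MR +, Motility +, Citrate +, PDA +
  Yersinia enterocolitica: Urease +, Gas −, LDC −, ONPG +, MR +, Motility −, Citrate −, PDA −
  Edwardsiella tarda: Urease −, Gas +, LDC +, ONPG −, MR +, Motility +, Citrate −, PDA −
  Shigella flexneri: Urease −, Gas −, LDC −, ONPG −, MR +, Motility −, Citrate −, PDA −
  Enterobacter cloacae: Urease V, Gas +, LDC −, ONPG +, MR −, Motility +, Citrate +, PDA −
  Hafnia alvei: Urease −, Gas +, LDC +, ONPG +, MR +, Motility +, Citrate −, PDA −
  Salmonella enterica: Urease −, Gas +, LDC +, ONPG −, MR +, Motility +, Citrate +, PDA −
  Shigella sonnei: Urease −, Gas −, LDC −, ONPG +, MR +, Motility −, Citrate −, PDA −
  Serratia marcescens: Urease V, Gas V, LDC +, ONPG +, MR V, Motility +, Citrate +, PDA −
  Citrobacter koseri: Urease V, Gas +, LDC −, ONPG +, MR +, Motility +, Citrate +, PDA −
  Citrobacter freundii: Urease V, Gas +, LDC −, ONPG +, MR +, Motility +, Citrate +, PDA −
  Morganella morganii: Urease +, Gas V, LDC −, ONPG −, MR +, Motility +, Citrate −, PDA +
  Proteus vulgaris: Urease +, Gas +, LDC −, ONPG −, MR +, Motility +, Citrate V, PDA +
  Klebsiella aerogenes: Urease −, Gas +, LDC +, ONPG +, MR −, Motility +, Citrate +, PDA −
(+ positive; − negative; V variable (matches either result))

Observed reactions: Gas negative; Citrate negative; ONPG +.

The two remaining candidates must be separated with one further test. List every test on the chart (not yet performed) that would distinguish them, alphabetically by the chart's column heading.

Urease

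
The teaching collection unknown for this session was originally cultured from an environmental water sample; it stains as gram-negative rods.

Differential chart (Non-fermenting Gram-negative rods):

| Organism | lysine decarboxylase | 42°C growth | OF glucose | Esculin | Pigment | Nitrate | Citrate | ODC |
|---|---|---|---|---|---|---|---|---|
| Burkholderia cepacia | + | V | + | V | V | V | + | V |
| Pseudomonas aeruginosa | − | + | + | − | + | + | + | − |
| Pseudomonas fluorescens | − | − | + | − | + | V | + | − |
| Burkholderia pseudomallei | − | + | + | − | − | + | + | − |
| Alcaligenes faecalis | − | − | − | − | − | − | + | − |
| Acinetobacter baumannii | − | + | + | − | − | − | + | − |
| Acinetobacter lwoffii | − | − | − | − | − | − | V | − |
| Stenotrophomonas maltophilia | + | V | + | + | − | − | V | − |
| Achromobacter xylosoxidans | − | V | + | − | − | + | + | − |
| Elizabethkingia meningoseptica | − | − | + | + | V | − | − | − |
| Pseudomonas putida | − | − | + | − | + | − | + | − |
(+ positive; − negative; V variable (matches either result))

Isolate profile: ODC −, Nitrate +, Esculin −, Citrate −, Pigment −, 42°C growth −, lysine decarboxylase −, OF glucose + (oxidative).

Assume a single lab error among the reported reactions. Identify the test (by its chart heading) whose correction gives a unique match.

Citrate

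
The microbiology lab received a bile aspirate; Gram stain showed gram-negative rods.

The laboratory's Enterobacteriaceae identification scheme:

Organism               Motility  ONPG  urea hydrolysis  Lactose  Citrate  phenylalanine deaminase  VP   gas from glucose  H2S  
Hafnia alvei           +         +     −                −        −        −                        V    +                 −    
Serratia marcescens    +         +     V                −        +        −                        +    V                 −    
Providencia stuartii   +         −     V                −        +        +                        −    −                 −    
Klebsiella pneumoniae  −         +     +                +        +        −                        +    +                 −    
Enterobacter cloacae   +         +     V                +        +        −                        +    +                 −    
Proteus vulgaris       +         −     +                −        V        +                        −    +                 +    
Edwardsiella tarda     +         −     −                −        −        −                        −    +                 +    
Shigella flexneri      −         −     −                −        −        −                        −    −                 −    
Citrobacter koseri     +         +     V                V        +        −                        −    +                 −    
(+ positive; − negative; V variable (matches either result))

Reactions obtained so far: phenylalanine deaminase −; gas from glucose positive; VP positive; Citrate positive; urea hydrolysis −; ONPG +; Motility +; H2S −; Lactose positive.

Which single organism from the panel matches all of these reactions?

Enterobacter cloacae

Lactose +: excludes 6 organisms — 3 left.
gas from glucose +: all 3 remaining candidates are consistent.
phenylalanine deaminase −: all 3 remaining candidates are consistent.
VP +: excludes Citrobacter koseri — 2 left.
urea hydrolysis −: excludes Klebsiella pneumoniae — 1 left.
Citrate +: the one remaining candidate is consistent.
ONPG +: the one remaining candidate is consistent.
H2S −: the one remaining candidate is consistent.
Motility +: the one remaining candidate is consistent.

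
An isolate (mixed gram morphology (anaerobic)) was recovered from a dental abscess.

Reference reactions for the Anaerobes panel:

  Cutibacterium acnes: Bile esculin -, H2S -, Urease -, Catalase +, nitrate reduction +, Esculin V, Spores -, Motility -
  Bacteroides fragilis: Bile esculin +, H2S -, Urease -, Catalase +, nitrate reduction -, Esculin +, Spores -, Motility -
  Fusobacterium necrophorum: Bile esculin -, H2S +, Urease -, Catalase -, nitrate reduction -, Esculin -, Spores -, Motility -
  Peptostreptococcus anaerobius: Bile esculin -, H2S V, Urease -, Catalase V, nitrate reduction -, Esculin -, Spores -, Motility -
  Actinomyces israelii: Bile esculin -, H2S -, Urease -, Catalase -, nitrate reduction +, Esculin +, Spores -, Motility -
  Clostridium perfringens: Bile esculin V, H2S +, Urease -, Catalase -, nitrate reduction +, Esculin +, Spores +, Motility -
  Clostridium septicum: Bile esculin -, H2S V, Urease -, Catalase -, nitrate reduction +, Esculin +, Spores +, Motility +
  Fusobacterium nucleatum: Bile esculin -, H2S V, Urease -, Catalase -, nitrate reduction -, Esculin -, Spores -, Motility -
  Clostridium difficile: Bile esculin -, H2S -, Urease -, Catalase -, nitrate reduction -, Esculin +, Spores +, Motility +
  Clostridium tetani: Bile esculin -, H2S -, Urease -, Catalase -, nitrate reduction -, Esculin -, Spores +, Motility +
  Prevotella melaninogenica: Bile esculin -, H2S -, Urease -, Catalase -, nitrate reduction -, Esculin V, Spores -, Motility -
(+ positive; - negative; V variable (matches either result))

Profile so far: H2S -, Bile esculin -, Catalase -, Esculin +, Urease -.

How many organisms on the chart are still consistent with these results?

Catalase -: excludes Cutibacterium acnes, Bacteroides fragilis — 9 left.
H2S -: excludes Fusobacterium necrophorum, Clostridium perfringens — 7 left.
Bile esculin -: all 7 remaining candidates are consistent.
Urease -: all 7 remaining candidates are consistent.
Esculin +: excludes Peptostreptococcus anaerobius, Fusobacterium nucleatum, Clostridium tetani — 4 left.
Still consistent: Actinomyces israelii, Clostridium difficile, Clostridium septicum, Prevotella melaninogenica.

4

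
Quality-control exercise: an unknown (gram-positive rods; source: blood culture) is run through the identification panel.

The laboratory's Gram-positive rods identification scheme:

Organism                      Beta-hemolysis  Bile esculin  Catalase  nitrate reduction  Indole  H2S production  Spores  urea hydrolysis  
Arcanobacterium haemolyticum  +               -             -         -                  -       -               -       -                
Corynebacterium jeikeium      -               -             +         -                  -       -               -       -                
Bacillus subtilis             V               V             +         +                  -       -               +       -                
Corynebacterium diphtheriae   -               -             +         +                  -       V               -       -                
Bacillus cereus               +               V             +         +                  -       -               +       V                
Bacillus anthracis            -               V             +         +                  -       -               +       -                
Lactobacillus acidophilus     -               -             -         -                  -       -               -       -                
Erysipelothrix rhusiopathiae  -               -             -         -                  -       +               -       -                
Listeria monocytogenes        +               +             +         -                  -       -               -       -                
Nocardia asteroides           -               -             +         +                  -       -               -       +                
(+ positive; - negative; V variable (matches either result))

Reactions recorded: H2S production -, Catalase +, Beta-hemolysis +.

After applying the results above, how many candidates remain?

3

Catalase +: excludes Arcanobacterium haemolyticum, Lactobacillus acidophilus, Erysipelothrix rhusiopathiae — 7 left.
Beta-hemolysis +: excludes Corynebacterium jeikeium, Corynebacterium diphtheriae, Bacillus anthracis, Nocardia asteroides — 3 left.
H2S production -: all 3 remaining candidates are consistent.
Still consistent: Bacillus cereus, Bacillus subtilis, Listeria monocytogenes.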